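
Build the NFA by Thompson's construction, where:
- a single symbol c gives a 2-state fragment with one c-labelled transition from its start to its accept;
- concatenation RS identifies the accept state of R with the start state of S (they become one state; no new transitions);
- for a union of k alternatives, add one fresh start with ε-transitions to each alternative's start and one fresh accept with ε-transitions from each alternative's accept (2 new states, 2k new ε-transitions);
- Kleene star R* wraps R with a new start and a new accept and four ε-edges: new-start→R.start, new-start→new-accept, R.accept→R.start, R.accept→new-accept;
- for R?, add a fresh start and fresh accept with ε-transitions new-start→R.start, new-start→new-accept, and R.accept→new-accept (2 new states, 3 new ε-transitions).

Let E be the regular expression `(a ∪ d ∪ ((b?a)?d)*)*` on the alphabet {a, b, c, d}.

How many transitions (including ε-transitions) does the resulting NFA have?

Bottom-up over the parse tree:
Each of the 5 symbol leaves contributes 1 transition (1 symbol, 0 ε).
  b? = 4 transitions (1 symbol, 3 ε)
  b?a = 5 transitions (2 symbol, 3 ε)
  (b?a)? = 8 transitions (2 symbol, 6 ε)
  (b?a)?d = 9 transitions (3 symbol, 6 ε)
  ((b?a)?d)* = 13 transitions (3 symbol, 10 ε)
  a ∪ d ∪ ((b?a)?d)* = 21 transitions (5 symbol, 16 ε)
  (a ∪ d ∪ ((b?a)?d)*)* = 25 transitions (5 symbol, 20 ε)

25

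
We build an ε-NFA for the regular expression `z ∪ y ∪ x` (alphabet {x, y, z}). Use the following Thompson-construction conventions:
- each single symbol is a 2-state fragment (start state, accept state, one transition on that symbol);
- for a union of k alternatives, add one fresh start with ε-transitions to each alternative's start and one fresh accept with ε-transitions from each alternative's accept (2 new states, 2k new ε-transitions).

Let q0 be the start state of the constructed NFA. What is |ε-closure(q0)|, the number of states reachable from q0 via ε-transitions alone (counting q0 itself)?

Compute the ε-closure size of each fragment's start state recursively; a symbol fragment's start has no outgoing ε-edge, so its closure is just itself (size 1).
  z ∪ y ∪ x — new start ε-reaches every alternative's start; none of them accept ε, so the new accept is not reached: |ε-closure| = 1 + 1 + 1 + 1 = 4

4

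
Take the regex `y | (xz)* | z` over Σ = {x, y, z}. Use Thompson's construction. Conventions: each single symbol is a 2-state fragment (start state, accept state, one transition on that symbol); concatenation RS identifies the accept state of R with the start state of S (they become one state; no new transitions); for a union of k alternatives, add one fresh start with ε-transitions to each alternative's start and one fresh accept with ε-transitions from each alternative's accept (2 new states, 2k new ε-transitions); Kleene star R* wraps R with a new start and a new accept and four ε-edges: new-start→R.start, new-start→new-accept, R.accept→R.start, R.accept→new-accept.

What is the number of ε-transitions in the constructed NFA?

10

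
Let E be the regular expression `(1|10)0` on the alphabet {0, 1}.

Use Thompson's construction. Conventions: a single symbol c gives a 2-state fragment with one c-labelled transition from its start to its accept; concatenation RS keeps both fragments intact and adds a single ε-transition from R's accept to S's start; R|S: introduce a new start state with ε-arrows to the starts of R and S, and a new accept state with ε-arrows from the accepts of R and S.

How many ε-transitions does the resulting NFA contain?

Per subexpression:
Each of the 4 symbol leaves contributes 0 ε-transitions.
  10 → 1 ε-transition
  1|10 → 5 ε-transitions
  (1|10)0 → 6 ε-transitions

6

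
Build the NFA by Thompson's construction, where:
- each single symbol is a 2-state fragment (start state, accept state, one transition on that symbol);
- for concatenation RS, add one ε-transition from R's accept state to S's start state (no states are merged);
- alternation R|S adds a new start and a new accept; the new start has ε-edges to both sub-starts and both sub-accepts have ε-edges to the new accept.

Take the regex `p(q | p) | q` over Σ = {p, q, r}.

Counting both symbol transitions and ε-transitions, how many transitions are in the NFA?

13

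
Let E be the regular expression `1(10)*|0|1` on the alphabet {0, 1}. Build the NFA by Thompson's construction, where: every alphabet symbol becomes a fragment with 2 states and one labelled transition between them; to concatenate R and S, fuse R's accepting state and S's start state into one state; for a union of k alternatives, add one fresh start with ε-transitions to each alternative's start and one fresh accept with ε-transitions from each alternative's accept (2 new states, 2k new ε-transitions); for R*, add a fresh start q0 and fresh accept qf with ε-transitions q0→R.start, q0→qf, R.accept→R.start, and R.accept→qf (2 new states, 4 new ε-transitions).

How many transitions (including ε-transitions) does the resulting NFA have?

15

Bottom-up over the parse tree:
Each of the 5 symbol leaves contributes 1 transition (1 symbol, 0 ε).
  10 — 2 transitions (2 symbol, 0 ε)
  (10)* — 6 transitions (2 symbol, 4 ε)
  1(10)* — 7 transitions (3 symbol, 4 ε)
  1(10)*|0|1 — 15 transitions (5 symbol, 10 ε)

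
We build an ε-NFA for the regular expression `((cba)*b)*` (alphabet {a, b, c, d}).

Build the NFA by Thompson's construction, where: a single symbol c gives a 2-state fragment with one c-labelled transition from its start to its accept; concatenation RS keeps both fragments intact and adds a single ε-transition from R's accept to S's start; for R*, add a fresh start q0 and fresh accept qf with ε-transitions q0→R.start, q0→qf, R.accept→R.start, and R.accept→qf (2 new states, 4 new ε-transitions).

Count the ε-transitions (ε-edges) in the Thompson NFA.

11

Per subexpression:
Each of the 4 symbol leaves contributes 0 ε-transitions.
  cba — 2 ε-transitions
  (cba)* — 6 ε-transitions
  (cba)*b — 7 ε-transitions
  ((cba)*b)* — 11 ε-transitions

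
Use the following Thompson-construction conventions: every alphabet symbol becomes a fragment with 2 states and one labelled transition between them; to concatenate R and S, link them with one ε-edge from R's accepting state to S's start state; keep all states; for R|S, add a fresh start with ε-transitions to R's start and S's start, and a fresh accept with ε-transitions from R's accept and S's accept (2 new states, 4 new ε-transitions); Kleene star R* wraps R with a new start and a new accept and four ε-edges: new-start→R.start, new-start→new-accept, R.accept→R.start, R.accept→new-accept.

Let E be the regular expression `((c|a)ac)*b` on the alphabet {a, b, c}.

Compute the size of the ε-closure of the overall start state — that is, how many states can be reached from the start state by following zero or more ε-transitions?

6

Compute the ε-closure size of each fragment's start state recursively; a symbol fragment's start has no outgoing ε-edge, so its closure is just itself (size 1).
  c|a — |ε-closure| = 1 + 1 + 1 = 3 (the new accept is not ε-reachable since no branch accepts ε)
  (c|a)ac — same as the first factor's closure: |ε-closure| = 3
  ((c|a)ac)* — new start has ε-edges to the inner start and to the new accept, so |ε-closure| = 2 + 3 = 5
  ((c|a)ac)*b — the left operand accepts ε, so the closure extends into the next operand (via the concat ε-link); |ε-closure| = 5 + 1 = 6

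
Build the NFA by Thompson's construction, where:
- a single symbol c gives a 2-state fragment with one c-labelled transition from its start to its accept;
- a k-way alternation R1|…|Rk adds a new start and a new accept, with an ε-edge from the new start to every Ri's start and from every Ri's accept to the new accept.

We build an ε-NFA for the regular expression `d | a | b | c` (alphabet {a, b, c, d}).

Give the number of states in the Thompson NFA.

Recursing over subexpressions:
Each of the 4 symbol leaves contributes a 2-state fragment.
  d | a | b | c = 10 states

10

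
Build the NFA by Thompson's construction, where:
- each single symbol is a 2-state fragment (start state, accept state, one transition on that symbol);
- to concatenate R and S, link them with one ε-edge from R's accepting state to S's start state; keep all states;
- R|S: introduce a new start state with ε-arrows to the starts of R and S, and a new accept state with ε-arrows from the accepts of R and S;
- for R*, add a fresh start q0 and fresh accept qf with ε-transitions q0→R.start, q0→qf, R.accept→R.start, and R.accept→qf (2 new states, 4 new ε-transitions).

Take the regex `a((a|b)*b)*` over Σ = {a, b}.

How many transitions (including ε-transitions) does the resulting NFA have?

18

Per subexpression:
Each of the 4 symbol leaves contributes 1 transition (1 symbol, 0 ε).
  a|b — 6 transitions (2 symbol, 4 ε)
  (a|b)* — 10 transitions (2 symbol, 8 ε)
  (a|b)*b — 12 transitions (3 symbol, 9 ε)
  ((a|b)*b)* — 16 transitions (3 symbol, 13 ε)
  a((a|b)*b)* — 18 transitions (4 symbol, 14 ε)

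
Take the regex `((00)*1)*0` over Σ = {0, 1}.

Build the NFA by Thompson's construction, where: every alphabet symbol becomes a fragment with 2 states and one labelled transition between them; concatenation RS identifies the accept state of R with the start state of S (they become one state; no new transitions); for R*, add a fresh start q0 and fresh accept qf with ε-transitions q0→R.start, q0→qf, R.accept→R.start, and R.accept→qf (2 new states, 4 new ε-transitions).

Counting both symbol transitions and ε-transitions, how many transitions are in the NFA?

12

By structural recursion:
Each of the 4 symbol leaves contributes 1 transition (1 symbol, 0 ε).
  00 — 2 transitions (2 symbol, 0 ε)
  (00)* — 6 transitions (2 symbol, 4 ε)
  (00)*1 — 7 transitions (3 symbol, 4 ε)
  ((00)*1)* — 11 transitions (3 symbol, 8 ε)
  ((00)*1)*0 — 12 transitions (4 symbol, 8 ε)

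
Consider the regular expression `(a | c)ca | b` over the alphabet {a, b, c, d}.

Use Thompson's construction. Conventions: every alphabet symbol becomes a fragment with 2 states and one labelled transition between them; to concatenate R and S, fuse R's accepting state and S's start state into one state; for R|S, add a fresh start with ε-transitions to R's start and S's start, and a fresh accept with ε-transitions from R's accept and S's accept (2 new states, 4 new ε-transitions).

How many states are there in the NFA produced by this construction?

Recursing over subexpressions:
Each of the 5 symbol leaves contributes a 2-state fragment.
  a | c → 6 states
  (a | c)ca → 8 states
  (a | c)ca | b → 12 states

12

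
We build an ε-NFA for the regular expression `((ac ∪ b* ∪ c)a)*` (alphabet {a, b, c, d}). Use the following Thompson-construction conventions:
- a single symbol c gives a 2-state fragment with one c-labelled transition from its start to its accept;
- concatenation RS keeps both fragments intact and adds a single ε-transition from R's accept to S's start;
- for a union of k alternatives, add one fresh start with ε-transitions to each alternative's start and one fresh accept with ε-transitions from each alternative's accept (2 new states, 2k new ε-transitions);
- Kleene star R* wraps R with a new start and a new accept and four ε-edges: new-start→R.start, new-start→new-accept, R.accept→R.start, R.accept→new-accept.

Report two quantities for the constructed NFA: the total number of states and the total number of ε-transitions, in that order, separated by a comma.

By structural recursion:
Each of the 5 symbol leaves contributes 2 states and 0 ε-transitions.
  ac : 4 states, 1 ε-transition
  b* : 4 states, 4 ε-transitions
  ac ∪ b* ∪ c : 12 states, 11 ε-transitions
  (ac ∪ b* ∪ c)a : 14 states, 12 ε-transitions
  ((ac ∪ b* ∪ c)a)* : 16 states, 16 ε-transitions

16, 16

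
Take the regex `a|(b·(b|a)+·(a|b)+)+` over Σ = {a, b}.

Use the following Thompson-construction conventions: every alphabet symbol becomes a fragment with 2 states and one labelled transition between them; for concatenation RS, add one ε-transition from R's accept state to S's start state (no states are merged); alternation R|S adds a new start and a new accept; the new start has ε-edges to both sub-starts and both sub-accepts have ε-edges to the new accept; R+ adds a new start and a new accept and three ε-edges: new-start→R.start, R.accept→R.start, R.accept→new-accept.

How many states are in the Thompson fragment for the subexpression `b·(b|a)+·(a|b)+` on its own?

Fragment for `b·(b|a)+·(a|b)+`:
Each of the 5 symbol leaves contributes a 2-state fragment.
  b|a = 6 states
  (b|a)+ = 8 states
  a|b = 6 states
  (a|b)+ = 8 states
  b·(b|a)+·(a|b)+ = 18 states

18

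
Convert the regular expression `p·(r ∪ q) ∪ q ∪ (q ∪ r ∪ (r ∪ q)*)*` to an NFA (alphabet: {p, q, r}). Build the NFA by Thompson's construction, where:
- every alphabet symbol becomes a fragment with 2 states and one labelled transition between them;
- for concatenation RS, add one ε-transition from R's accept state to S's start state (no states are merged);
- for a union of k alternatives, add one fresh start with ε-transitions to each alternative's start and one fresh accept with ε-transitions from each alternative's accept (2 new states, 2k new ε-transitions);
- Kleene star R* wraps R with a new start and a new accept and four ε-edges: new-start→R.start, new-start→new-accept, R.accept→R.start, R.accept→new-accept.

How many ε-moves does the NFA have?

Per subexpression:
Each of the 8 symbol leaves contributes 0 ε-transitions.
  r ∪ q : 4 ε-transitions
  p·(r ∪ q) : 5 ε-transitions
  r ∪ q : 4 ε-transitions
  (r ∪ q)* : 8 ε-transitions
  q ∪ r ∪ (r ∪ q)* : 14 ε-transitions
  (q ∪ r ∪ (r ∪ q)*)* : 18 ε-transitions
  p·(r ∪ q) ∪ q ∪ (q ∪ r ∪ (r ∪ q)*)* : 29 ε-transitions

29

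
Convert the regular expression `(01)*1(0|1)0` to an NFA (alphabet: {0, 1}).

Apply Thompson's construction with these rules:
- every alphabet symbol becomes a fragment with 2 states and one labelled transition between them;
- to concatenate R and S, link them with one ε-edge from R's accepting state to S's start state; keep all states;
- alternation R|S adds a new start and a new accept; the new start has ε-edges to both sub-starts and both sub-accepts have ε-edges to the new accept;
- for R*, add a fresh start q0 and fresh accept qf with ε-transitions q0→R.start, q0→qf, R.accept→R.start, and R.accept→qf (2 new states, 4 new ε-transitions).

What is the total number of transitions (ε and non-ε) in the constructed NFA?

18

Building bottom-up:
Each of the 6 symbol leaves contributes 1 transition (1 symbol, 0 ε).
  01 — 3 transitions (2 symbol, 1 ε)
  (01)* — 7 transitions (2 symbol, 5 ε)
  0|1 — 6 transitions (2 symbol, 4 ε)
  (01)*1(0|1)0 — 18 transitions (6 symbol, 12 ε)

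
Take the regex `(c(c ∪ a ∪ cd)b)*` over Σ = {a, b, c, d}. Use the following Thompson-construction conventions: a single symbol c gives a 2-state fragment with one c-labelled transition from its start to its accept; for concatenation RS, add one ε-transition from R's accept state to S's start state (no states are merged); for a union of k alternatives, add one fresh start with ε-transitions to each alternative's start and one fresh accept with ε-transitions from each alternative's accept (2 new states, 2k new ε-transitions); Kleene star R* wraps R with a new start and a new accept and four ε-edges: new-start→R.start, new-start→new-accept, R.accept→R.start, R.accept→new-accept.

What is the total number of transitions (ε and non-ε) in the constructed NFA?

Per subexpression:
Each of the 6 symbol leaves contributes 1 transition (1 symbol, 0 ε).
  cd → 3 transitions (2 symbol, 1 ε)
  c ∪ a ∪ cd → 11 transitions (4 symbol, 7 ε)
  c(c ∪ a ∪ cd)b → 15 transitions (6 symbol, 9 ε)
  (c(c ∪ a ∪ cd)b)* → 19 transitions (6 symbol, 13 ε)

19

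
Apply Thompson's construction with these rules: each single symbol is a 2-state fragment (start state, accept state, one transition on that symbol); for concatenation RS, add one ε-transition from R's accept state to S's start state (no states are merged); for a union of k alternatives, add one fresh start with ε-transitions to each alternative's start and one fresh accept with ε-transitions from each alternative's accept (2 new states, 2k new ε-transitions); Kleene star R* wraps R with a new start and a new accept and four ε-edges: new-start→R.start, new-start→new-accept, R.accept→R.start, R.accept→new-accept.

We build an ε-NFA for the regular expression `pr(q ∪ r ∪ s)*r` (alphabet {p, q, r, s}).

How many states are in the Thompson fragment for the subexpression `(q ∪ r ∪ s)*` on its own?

Fragment for `(q ∪ r ∪ s)*`:
Each of the 3 symbol leaves contributes a 2-state fragment.
  q ∪ r ∪ s → 8 states
  (q ∪ r ∪ s)* → 10 states

10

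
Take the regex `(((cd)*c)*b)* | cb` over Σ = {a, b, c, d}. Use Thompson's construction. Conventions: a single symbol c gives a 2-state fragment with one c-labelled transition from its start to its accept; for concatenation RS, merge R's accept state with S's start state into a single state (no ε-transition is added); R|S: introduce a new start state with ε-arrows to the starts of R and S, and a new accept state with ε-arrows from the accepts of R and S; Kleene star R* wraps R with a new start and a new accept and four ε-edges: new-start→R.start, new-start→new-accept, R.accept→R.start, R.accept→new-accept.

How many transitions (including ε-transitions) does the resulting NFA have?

Bottom-up over the parse tree:
Each of the 6 symbol leaves contributes 1 transition (1 symbol, 0 ε).
  cd = 2 transitions (2 symbol, 0 ε)
  (cd)* = 6 transitions (2 symbol, 4 ε)
  (cd)*c = 7 transitions (3 symbol, 4 ε)
  ((cd)*c)* = 11 transitions (3 symbol, 8 ε)
  ((cd)*c)*b = 12 transitions (4 symbol, 8 ε)
  (((cd)*c)*b)* = 16 transitions (4 symbol, 12 ε)
  cb = 2 transitions (2 symbol, 0 ε)
  (((cd)*c)*b)* | cb = 22 transitions (6 symbol, 16 ε)

22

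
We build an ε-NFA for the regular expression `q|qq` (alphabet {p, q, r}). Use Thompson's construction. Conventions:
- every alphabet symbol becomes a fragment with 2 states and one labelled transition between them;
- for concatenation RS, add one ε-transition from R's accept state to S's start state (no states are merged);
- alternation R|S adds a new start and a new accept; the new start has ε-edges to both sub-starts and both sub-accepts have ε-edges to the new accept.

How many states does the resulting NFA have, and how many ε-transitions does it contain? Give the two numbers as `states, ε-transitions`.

Bottom-up over the parse tree:
Each of the 3 symbol leaves contributes 2 states and 0 ε-transitions.
  qq — 4 states, 1 ε-transition
  q|qq — 8 states, 5 ε-transitions

8, 5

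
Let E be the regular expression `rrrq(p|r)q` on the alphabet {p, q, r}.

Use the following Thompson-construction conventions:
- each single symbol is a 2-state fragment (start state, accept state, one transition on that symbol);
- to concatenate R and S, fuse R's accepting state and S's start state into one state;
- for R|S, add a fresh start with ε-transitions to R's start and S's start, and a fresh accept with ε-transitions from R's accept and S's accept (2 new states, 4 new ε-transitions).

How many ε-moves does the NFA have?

By structural recursion:
Each of the 7 symbol leaves contributes 0 ε-transitions.
  p|r = 4 ε-transitions
  rrrq(p|r)q = 4 ε-transitions

4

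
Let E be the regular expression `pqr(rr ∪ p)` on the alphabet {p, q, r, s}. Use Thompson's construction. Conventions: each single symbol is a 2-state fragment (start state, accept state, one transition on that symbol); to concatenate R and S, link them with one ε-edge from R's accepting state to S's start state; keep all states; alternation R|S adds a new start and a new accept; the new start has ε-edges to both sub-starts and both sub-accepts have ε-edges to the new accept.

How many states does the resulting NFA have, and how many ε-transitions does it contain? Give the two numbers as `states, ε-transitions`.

By structural recursion:
Each of the 6 symbol leaves contributes 2 states and 0 ε-transitions.
  rr : 4 states, 1 ε-transition
  rr ∪ p : 8 states, 5 ε-transitions
  pqr(rr ∪ p) : 14 states, 8 ε-transitions

14, 8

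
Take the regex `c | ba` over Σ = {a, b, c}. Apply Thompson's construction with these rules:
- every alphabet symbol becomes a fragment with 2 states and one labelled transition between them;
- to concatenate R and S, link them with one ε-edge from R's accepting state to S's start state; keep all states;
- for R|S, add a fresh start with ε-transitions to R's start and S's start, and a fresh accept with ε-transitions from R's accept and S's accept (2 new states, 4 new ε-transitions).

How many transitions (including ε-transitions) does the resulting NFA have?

Recursing over subexpressions:
Each of the 3 symbol leaves contributes 1 transition (1 symbol, 0 ε).
  ba → 3 transitions (2 symbol, 1 ε)
  c | ba → 8 transitions (3 symbol, 5 ε)

8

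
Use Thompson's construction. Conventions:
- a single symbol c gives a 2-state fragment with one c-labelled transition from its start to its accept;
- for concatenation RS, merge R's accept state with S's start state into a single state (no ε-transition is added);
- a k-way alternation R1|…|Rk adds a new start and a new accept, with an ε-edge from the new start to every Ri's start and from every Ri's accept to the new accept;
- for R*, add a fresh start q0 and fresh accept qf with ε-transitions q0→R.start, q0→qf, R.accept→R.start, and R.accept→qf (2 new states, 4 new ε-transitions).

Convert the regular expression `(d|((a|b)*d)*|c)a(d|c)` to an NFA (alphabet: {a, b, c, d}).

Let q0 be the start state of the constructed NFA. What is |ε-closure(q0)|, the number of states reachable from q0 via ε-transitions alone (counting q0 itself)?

Let C(F) = |ε-closure(F.start)| within fragment F, and note whether F accepts ε. Symbol fragments have C = 1 and do not accept ε. Then:
  a|b : new start ε-reaches every alternative's start; none of them accept ε, so the new accept is not reached: |ε-closure| = 1 + 1 + 1 = 3
  (a|b)* : |ε-closure| = 1 (new start) + 3 (body) + 1 (new accept) = 5
  (a|b)*d : the left operand accepts ε, so the closure extends into the next operand (the shared merged state is already counted); |ε-closure| = 5 + (1−1) = 5
  ((a|b)*d)* : new start has ε-edges to the inner start and to the new accept, so |ε-closure| = 2 + 5 = 7
  d|((a|b)*d)*|c : new start ε-reaches every alternative's start; at least one alternative accepts ε, so the union's new accept is reached too: |ε-closure| = 1 + 1 + 7 + 1 + 1 = 11
  d|c : |ε-closure| = 1 + 1 + 1 = 3 (the new accept is not ε-reachable since no branch accepts ε)
  (d|((a|b)*d)*|c)a(d|c) : the left operand accepts ε, so the closure extends into the next operand (the shared merged state is already counted); |ε-closure| = 11 + (1−1) = 11

11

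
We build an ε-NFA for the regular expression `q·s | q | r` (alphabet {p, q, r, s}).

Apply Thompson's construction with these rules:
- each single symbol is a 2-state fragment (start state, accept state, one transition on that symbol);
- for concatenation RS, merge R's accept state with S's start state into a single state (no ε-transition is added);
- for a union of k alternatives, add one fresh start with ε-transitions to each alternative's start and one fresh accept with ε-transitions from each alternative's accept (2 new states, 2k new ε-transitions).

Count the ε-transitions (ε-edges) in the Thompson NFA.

6

By structural recursion:
Each of the 4 symbol leaves contributes 0 ε-transitions.
  q·s — 0 ε-transitions
  q·s | q | r — 6 ε-transitions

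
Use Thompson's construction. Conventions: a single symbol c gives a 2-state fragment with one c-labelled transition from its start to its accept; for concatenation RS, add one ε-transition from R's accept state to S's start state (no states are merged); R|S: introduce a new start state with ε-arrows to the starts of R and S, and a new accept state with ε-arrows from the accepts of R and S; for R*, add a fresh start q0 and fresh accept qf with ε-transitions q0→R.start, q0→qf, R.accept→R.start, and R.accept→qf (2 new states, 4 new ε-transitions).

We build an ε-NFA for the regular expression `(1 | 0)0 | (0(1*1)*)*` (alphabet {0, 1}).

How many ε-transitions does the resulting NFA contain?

23

Building bottom-up:
Each of the 6 symbol leaves contributes 0 ε-transitions.
  1 | 0 — 4 ε-transitions
  (1 | 0)0 — 5 ε-transitions
  1* — 4 ε-transitions
  1*1 — 5 ε-transitions
  (1*1)* — 9 ε-transitions
  0(1*1)* — 10 ε-transitions
  (0(1*1)*)* — 14 ε-transitions
  (1 | 0)0 | (0(1*1)*)* — 23 ε-transitions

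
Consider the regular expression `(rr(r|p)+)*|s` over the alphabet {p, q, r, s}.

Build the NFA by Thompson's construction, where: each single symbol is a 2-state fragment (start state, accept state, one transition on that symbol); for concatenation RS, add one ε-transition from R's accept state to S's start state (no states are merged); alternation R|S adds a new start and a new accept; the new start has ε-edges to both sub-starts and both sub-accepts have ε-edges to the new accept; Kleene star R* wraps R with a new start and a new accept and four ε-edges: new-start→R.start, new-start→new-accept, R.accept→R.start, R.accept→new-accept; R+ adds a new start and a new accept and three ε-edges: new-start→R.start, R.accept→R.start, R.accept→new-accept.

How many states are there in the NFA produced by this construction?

18

By structural recursion:
Each of the 5 symbol leaves contributes a 2-state fragment.
  r|p → 6 states
  (r|p)+ → 8 states
  rr(r|p)+ → 12 states
  (rr(r|p)+)* → 14 states
  (rr(r|p)+)*|s → 18 states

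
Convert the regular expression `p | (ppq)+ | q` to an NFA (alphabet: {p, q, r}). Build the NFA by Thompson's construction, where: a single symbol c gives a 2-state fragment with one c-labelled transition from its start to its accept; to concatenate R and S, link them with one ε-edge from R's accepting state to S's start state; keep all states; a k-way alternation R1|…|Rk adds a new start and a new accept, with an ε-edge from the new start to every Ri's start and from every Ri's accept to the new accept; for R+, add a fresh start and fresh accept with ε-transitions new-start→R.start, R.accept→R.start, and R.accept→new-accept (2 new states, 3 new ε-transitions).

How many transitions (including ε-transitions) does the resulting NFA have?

By structural recursion:
Each of the 5 symbol leaves contributes 1 transition (1 symbol, 0 ε).
  ppq → 5 transitions (3 symbol, 2 ε)
  (ppq)+ → 8 transitions (3 symbol, 5 ε)
  p | (ppq)+ | q → 16 transitions (5 symbol, 11 ε)

16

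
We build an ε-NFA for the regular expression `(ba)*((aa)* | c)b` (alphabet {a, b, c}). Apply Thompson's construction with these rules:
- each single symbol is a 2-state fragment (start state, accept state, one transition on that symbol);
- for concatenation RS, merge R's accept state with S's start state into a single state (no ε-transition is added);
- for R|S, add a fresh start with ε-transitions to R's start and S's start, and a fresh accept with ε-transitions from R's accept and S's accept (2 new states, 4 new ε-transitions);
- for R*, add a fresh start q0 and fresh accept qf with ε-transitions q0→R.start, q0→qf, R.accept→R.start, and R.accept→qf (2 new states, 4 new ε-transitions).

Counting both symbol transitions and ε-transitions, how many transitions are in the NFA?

18

Building bottom-up:
Each of the 6 symbol leaves contributes 1 transition (1 symbol, 0 ε).
  ba — 2 transitions (2 symbol, 0 ε)
  (ba)* — 6 transitions (2 symbol, 4 ε)
  aa — 2 transitions (2 symbol, 0 ε)
  (aa)* — 6 transitions (2 symbol, 4 ε)
  (aa)* | c — 11 transitions (3 symbol, 8 ε)
  (ba)*((aa)* | c)b — 18 transitions (6 symbol, 12 ε)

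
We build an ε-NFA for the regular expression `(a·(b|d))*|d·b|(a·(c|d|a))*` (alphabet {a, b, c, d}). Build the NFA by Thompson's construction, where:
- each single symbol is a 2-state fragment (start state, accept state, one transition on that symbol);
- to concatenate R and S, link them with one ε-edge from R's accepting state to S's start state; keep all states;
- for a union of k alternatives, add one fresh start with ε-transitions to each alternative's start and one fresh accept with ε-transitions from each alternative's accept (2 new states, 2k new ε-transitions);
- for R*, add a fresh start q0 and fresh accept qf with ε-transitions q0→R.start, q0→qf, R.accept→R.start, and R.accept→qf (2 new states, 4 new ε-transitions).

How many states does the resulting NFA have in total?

Recursing over subexpressions:
Each of the 9 symbol leaves contributes a 2-state fragment.
  b|d : 6 states
  a·(b|d) : 8 states
  (a·(b|d))* : 10 states
  d·b : 4 states
  c|d|a : 8 states
  a·(c|d|a) : 10 states
  (a·(c|d|a))* : 12 states
  (a·(b|d))*|d·b|(a·(c|d|a))* : 28 states

28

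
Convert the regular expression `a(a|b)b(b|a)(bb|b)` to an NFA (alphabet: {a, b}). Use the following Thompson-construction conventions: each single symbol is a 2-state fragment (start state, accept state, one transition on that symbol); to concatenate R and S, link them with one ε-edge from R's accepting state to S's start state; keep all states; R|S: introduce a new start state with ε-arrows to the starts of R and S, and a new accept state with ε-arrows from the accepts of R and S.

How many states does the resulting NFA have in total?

Per subexpression:
Each of the 9 symbol leaves contributes a 2-state fragment.
  a|b → 6 states
  b|a → 6 states
  bb → 4 states
  bb|b → 8 states
  a(a|b)b(b|a)(bb|b) → 24 states

24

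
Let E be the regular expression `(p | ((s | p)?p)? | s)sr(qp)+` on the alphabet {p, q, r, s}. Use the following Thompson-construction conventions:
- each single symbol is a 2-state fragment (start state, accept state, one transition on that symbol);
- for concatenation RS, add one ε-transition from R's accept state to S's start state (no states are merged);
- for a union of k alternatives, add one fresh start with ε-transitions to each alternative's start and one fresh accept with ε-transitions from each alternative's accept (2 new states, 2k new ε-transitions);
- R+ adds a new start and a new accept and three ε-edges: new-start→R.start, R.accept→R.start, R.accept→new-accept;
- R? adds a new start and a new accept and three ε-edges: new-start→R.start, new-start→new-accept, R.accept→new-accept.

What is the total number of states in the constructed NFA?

28

Recursing over subexpressions:
Each of the 9 symbol leaves contributes a 2-state fragment.
  s | p : 6 states
  (s | p)? : 8 states
  (s | p)?p : 10 states
  ((s | p)?p)? : 12 states
  p | ((s | p)?p)? | s : 18 states
  qp : 4 states
  (qp)+ : 6 states
  (p | ((s | p)?p)? | s)sr(qp)+ : 28 states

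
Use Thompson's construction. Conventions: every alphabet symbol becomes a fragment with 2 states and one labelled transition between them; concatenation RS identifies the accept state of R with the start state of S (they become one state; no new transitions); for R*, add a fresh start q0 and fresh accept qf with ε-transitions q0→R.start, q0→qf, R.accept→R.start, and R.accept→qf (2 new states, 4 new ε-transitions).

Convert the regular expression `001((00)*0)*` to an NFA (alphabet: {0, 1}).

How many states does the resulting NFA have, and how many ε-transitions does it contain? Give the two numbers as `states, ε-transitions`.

11, 8

By structural recursion:
Each of the 6 symbol leaves contributes 2 states and 0 ε-transitions.
  00 : 3 states, 0 ε-transitions
  (00)* : 5 states, 4 ε-transitions
  (00)*0 : 6 states, 4 ε-transitions
  ((00)*0)* : 8 states, 8 ε-transitions
  001((00)*0)* : 11 states, 8 ε-transitions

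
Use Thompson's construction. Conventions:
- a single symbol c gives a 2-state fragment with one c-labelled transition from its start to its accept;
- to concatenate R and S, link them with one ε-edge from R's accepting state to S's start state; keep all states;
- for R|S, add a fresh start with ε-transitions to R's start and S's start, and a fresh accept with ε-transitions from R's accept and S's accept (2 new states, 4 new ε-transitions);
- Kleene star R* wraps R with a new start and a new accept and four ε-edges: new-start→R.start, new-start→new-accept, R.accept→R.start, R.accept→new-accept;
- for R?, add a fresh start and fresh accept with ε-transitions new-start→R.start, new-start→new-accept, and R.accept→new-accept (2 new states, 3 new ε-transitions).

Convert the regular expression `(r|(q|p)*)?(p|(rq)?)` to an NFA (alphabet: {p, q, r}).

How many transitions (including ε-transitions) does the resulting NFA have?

30

By structural recursion:
Each of the 6 symbol leaves contributes 1 transition (1 symbol, 0 ε).
  q|p — 6 transitions (2 symbol, 4 ε)
  (q|p)* — 10 transitions (2 symbol, 8 ε)
  r|(q|p)* — 15 transitions (3 symbol, 12 ε)
  (r|(q|p)*)? — 18 transitions (3 symbol, 15 ε)
  rq — 3 transitions (2 symbol, 1 ε)
  (rq)? — 6 transitions (2 symbol, 4 ε)
  p|(rq)? — 11 transitions (3 symbol, 8 ε)
  (r|(q|p)*)?(p|(rq)?) — 30 transitions (6 symbol, 24 ε)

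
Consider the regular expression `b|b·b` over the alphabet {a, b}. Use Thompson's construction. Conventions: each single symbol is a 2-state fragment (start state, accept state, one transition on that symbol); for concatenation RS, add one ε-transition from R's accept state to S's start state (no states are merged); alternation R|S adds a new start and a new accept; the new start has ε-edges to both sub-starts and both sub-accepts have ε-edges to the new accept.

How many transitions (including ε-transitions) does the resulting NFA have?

8

By structural recursion:
Each of the 3 symbol leaves contributes 1 transition (1 symbol, 0 ε).
  b·b — 3 transitions (2 symbol, 1 ε)
  b|b·b — 8 transitions (3 symbol, 5 ε)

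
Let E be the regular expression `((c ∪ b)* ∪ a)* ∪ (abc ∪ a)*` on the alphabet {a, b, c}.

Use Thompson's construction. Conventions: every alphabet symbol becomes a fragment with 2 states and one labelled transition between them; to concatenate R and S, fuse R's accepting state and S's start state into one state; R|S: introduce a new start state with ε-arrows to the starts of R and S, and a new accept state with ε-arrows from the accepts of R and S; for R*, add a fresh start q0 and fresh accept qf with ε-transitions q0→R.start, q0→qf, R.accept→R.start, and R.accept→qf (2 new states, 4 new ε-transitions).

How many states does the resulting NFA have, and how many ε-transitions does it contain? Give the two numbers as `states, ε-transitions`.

26, 28

Per subexpression:
Each of the 7 symbol leaves contributes 2 states and 0 ε-transitions.
  c ∪ b = 6 states, 4 ε-transitions
  (c ∪ b)* = 8 states, 8 ε-transitions
  (c ∪ b)* ∪ a = 12 states, 12 ε-transitions
  ((c ∪ b)* ∪ a)* = 14 states, 16 ε-transitions
  abc = 4 states, 0 ε-transitions
  abc ∪ a = 8 states, 4 ε-transitions
  (abc ∪ a)* = 10 states, 8 ε-transitions
  ((c ∪ b)* ∪ a)* ∪ (abc ∪ a)* = 26 states, 28 ε-transitions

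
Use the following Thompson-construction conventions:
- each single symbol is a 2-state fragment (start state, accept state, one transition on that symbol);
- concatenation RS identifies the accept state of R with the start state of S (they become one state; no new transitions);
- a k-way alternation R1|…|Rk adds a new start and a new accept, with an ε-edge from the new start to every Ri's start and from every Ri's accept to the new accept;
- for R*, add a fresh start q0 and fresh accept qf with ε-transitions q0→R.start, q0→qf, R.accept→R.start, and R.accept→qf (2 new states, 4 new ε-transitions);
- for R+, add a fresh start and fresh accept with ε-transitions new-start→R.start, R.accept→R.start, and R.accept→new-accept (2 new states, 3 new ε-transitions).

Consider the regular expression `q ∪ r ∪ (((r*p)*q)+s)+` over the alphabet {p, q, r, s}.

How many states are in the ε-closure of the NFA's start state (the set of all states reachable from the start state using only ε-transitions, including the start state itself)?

10

Work bottom-up. For each fragment F, track |ε-closure(F.start)| and whether F's accept lies in that closure (i.e. whether F accepts ε). A single-symbol fragment has closure size 1 and does not accept ε.
  r* : the star's fresh start ε-reaches both the body's start and the fresh accept: |closure| = 2 + 1 = 3
  r*p : the left operand accepts ε, so the closure extends into the next operand (the shared merged state is already counted); |closure| = 3 + (1−1) = 3
  (r*p)* : new start has ε-edges to the inner start and to the new accept, so |closure| = 2 + 3 = 5
  (r*p)*q : |closure| = 5 + (1−1) = 5 (closure spills across the concat boundary because the left factor accepts ε)
  ((r*p)*q)+ : |closure| = 1 + 5 = 6 (the body doesn't accept ε, so the new accept is not reached)
  ((r*p)*q)+s : |closure| equals the left operand's closure size = 6 (its accept is not ε-reachable, so the closure stops there)
  (((r*p)*q)+s)+ : |closure| = 1 + 6 = 7 (the body doesn't accept ε, so the new accept is not reached)
  q ∪ r ∪ (((r*p)*q)+s)+ : |closure| = 1 + 1 + 1 + 7 = 10 (the new accept is not ε-reachable since no branch accepts ε)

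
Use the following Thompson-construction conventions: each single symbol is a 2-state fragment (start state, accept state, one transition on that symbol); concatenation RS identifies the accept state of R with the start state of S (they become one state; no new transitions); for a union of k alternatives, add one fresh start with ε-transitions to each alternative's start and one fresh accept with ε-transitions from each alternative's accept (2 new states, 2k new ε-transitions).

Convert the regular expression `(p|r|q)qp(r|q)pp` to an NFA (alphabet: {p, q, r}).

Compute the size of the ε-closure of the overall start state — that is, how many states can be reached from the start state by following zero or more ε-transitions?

Work bottom-up. For each fragment F, track |ε-closure(F.start)| and whether F's accept lies in that closure (i.e. whether F accepts ε). A single-symbol fragment has closure size 1 and does not accept ε.
  p|r|q : new start ε-reaches every alternative's start; none of them accept ε, so the new accept is not reached: |ε-closure| = 1 + 1 + 1 + 1 = 4
  r|q : new start ε-reaches every alternative's start; none of them accept ε, so the new accept is not reached: |ε-closure| = 1 + 1 + 1 = 3
  (p|r|q)qp(r|q)pp : same as the first factor's closure: |ε-closure| = 4

4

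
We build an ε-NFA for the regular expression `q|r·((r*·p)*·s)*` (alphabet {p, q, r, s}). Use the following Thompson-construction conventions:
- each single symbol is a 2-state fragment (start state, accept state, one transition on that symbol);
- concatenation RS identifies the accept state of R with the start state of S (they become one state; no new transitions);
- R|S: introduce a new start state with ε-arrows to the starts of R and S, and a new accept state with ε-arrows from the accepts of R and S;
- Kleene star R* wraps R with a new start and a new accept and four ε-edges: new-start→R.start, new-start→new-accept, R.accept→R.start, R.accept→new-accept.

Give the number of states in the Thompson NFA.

15

Recursing over subexpressions:
Each of the 5 symbol leaves contributes a 2-state fragment.
  r* → 4 states
  r*·p → 5 states
  (r*·p)* → 7 states
  (r*·p)*·s → 8 states
  ((r*·p)*·s)* → 10 states
  r·((r*·p)*·s)* → 11 states
  q|r·((r*·p)*·s)* → 15 states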